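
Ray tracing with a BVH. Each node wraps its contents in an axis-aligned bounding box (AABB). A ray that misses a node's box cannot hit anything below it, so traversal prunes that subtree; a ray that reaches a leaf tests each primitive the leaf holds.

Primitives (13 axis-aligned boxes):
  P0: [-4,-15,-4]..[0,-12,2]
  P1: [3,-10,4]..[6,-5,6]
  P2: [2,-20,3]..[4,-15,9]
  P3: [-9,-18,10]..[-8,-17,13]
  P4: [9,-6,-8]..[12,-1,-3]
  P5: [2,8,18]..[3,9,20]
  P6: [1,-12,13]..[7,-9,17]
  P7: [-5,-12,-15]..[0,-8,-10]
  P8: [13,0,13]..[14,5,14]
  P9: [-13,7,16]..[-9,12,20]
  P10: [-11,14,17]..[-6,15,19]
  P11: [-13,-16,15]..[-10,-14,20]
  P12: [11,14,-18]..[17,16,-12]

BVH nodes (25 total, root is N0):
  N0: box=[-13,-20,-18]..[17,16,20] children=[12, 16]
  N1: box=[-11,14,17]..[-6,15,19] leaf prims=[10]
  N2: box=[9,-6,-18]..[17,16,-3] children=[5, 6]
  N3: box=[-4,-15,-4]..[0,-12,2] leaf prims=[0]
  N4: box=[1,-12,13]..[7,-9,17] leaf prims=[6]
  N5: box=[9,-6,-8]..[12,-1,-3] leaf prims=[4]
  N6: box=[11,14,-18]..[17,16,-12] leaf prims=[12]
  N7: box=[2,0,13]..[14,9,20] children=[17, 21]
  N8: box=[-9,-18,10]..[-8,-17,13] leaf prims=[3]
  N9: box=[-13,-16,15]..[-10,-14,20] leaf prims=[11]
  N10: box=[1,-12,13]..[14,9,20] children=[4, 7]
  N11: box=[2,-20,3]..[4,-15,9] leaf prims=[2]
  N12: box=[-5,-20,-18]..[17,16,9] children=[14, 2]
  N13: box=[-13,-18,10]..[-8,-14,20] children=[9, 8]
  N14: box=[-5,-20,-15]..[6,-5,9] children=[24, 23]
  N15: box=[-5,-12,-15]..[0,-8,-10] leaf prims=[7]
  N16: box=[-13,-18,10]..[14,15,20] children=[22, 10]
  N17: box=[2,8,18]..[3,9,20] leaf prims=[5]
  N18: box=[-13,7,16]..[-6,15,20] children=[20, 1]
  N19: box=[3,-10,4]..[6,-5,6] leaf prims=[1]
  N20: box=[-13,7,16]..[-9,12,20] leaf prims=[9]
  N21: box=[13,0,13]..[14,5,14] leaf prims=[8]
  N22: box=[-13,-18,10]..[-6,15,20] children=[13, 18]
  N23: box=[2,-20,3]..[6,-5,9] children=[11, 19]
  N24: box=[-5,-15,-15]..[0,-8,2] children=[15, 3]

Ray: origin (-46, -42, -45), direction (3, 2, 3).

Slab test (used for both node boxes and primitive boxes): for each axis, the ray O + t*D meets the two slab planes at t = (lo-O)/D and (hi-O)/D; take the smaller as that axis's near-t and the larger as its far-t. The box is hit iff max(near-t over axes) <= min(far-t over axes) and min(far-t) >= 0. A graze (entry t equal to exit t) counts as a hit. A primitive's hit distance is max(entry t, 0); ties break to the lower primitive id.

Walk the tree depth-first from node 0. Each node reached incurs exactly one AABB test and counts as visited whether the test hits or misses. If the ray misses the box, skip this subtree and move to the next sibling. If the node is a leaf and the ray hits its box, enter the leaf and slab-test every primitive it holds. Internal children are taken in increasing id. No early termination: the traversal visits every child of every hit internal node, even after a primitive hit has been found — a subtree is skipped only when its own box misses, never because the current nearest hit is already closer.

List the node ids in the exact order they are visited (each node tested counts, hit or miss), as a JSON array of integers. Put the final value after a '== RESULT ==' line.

Walk:
N0 x:[11,21] y:[11,29] z:[9,65/3] -> hit [11,21], descend [12, 16]
  N12 x:[41/3,21] y:[11,29] z:[9,18] -> hit [41/3,18], descend [2, 14]
    N2 x:[55/3,21] y:[18,29] z:[9,14] -> miss, prune
    N14 x:[41/3,52/3] y:[11,37/2] z:[10,18] -> hit [41/3,52/3], descend [23, 24]
      N23 x:[16,52/3] y:[11,37/2] z:[16,18] -> hit [16,52/3], descend [11, 19]
        N11 x:[16,50/3] y:[11,27/2] z:[16,18] -> miss, prune
        N19 x:[49/3,52/3] y:[16,37/2] z:[49/3,17] -> hit [49/3,17] leaf, test {P1@t=49/3}
      N24 x:[41/3,46/3] y:[27/2,17] z:[10,47/3] -> hit [41/3,46/3], descend [3, 15]
        N3 x:[14,46/3] y:[27/2,15] z:[41/3,47/3] -> hit [14,15] leaf, test {P0@t=14}
        N15 x:[41/3,46/3] y:[15,17] z:[10,35/3] -> miss, prune
  N16 x:[11,20] y:[12,57/2] z:[55/3,65/3] -> hit [55/3,20], descend [10, 22]
    N10 x:[47/3,20] y:[15,51/2] z:[58/3,65/3] -> hit [58/3,20], descend [4, 7]
      N4 x:[47/3,53/3] y:[15,33/2] z:[58/3,62/3] -> miss, prune
      N7 x:[16,20] y:[21,51/2] z:[58/3,65/3] -> miss, prune
    N22 x:[11,40/3] y:[12,57/2] z:[55/3,65/3] -> miss, prune

Visited [0, 12, 2, 14, 23, 11, 19, 24, 3, 15, 16, 10, 4, 7, 22]. Tests: 15 box, 2 leaf. Nearest: P0.

== RESULT ==
[0, 12, 2, 14, 23, 11, 19, 24, 3, 15, 16, 10, 4, 7, 22]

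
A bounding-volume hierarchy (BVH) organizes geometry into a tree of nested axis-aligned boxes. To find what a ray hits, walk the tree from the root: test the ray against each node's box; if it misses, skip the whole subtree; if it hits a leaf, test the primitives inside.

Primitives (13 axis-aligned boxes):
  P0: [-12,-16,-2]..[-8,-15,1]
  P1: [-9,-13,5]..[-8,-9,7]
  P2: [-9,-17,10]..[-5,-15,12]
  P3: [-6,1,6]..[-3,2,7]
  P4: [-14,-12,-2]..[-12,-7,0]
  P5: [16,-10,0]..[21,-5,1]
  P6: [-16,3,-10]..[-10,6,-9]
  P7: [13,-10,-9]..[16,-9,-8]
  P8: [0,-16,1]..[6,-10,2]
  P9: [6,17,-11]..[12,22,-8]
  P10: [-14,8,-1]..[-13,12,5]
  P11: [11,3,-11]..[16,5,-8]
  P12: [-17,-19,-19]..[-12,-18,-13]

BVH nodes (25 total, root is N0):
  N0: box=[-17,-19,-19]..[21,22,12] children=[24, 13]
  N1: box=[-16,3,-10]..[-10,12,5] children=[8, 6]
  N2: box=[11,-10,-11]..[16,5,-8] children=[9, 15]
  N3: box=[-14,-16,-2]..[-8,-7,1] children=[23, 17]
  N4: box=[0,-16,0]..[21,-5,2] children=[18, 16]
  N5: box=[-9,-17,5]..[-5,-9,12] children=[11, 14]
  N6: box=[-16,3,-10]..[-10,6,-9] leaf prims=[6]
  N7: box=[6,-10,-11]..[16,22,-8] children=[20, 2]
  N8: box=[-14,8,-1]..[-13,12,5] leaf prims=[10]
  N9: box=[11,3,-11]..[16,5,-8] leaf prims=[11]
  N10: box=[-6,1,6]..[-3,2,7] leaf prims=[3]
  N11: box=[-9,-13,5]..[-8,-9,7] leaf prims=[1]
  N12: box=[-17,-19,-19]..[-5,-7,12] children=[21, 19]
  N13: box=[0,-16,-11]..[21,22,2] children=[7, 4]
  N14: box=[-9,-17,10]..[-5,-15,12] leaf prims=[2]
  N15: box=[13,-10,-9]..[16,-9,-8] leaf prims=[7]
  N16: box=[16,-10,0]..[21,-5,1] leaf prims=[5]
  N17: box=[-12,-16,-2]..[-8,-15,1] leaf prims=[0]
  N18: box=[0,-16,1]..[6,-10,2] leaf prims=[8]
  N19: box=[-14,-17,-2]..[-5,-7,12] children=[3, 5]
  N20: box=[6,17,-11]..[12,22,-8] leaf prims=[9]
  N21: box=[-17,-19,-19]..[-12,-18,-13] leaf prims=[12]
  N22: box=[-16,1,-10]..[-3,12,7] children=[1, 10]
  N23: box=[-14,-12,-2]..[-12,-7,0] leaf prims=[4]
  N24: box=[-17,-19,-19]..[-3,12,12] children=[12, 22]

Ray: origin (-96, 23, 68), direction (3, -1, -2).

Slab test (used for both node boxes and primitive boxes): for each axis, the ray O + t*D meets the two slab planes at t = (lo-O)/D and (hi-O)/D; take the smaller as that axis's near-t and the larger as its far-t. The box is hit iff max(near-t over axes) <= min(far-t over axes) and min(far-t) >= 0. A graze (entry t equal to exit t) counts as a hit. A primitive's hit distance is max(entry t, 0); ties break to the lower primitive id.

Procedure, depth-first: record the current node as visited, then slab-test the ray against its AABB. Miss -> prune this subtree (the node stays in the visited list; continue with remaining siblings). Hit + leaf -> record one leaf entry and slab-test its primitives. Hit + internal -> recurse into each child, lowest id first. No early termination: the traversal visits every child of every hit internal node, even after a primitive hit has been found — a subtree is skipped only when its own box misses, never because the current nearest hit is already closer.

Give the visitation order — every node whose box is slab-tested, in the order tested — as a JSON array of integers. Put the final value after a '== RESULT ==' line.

Traverse from the root:
N0 x:[79/3,39] y:[1,42] z:[28,87/2] -> hit [28,39], descend [13, 24]
  N13 x:[32,39] y:[1,39] z:[33,79/2] -> hit [33,39], descend [4, 7]
    N4 x:[32,39] y:[28,39] z:[33,34] -> hit [33,34], descend [16, 18]
      N16 x:[112/3,39] y:[28,33] z:[67/2,34] -> miss, prune
      N18 x:[32,34] y:[33,39] z:[33,67/2] -> hit [33,67/2] leaf, test {P8@t=33}
    N7 x:[34,112/3] y:[1,33] z:[38,79/2] -> miss, prune
  N24 x:[79/3,31] y:[11,42] z:[28,87/2] -> hit [28,31], descend [12, 22]
    N12 x:[79/3,91/3] y:[30,42] z:[28,87/2] -> hit [30,91/3], descend [19, 21]
      N19 x:[82/3,91/3] y:[30,40] z:[28,35] -> hit [30,91/3], descend [3, 5]
        N3 x:[82/3,88/3] y:[30,39] z:[67/2,35] -> miss, prune
        N5 x:[29,91/3] y:[32,40] z:[28,63/2] -> miss, prune
      N21 x:[79/3,28] y:[41,42] z:[81/2,87/2] -> miss, prune
    N22 x:[80/3,31] y:[11,22] z:[61/2,39] -> miss, prune

13 AABB tests over nodes [0, 13, 4, 16, 18, 7, 24, 12, 19, 3, 5, 21, 22]; 1 leaf entered; closest P8.

== RESULT ==
[0, 13, 4, 16, 18, 7, 24, 12, 19, 3, 5, 21, 22]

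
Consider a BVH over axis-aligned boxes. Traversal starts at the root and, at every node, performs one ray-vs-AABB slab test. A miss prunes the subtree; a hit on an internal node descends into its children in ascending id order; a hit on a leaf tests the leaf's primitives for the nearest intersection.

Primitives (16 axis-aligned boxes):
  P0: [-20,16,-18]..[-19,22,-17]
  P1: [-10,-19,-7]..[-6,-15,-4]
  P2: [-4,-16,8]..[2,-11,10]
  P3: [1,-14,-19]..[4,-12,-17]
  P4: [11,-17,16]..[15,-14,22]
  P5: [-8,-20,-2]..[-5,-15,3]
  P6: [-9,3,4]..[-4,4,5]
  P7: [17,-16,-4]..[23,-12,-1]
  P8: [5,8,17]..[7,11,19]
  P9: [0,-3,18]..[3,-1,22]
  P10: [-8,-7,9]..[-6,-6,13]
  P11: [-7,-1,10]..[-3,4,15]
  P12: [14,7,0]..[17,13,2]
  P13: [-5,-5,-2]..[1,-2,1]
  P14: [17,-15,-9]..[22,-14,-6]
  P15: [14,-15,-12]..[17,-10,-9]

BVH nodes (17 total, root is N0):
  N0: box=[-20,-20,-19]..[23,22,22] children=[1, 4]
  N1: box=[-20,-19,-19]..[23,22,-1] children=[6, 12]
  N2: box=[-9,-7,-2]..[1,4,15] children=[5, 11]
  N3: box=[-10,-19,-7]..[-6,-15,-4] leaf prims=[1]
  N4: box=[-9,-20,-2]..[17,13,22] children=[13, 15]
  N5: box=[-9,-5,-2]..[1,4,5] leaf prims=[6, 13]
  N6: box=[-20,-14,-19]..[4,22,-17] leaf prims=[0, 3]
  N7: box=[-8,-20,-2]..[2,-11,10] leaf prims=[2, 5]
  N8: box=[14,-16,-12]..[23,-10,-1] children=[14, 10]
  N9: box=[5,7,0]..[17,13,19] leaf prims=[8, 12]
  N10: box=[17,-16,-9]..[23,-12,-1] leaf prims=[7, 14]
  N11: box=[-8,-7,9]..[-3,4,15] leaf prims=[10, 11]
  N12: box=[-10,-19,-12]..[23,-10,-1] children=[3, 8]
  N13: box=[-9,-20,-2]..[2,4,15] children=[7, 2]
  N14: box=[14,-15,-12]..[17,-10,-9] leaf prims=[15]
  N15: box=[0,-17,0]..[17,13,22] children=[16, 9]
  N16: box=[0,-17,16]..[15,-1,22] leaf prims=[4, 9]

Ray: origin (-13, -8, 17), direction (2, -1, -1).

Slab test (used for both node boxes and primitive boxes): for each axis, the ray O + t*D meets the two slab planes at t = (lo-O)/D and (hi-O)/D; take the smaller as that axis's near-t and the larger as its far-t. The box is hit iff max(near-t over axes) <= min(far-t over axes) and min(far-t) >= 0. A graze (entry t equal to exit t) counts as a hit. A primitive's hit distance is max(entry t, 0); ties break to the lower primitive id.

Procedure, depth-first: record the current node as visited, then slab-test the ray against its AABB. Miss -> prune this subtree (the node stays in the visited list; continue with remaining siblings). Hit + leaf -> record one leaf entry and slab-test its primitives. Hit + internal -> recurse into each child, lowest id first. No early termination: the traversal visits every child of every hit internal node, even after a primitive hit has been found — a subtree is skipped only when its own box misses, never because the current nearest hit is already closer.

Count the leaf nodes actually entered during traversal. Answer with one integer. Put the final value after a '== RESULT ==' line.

Traverse from the root:
N0 x:[-7/2,18] y:[-30,12] z:[-5,36] -> hit [-7/2,12], descend [1, 4]
  N1 x:[-7/2,18] y:[-30,11] z:[18,36] -> miss, prune
  N4 x:[2,15] y:[-21,12] z:[-5,19] -> hit [2,12], descend [13, 15]
    N13 x:[2,15/2] y:[-12,12] z:[2,19] -> hit [2,15/2], descend [2, 7]
      N2 x:[2,7] y:[-12,-1] z:[2,19] -> miss, prune
      N7 x:[5/2,15/2] y:[3,12] z:[7,19] -> hit [7,15/2] leaf, test {P2@t=7, P5(miss)}
    N15 x:[13/2,15] y:[-21,9] z:[-5,17] -> hit [13/2,9], descend [9, 16]
      N9 x:[9,15] y:[-21,-15] z:[-2,17] -> miss, prune
      N16 x:[13/2,14] y:[-7,9] z:[-5,1] -> miss, prune

Visited [0, 1, 4, 13, 2, 7, 15, 9, 16]. Tests: 9 box, 1 leaf. Nearest: P2.

== RESULT ==
1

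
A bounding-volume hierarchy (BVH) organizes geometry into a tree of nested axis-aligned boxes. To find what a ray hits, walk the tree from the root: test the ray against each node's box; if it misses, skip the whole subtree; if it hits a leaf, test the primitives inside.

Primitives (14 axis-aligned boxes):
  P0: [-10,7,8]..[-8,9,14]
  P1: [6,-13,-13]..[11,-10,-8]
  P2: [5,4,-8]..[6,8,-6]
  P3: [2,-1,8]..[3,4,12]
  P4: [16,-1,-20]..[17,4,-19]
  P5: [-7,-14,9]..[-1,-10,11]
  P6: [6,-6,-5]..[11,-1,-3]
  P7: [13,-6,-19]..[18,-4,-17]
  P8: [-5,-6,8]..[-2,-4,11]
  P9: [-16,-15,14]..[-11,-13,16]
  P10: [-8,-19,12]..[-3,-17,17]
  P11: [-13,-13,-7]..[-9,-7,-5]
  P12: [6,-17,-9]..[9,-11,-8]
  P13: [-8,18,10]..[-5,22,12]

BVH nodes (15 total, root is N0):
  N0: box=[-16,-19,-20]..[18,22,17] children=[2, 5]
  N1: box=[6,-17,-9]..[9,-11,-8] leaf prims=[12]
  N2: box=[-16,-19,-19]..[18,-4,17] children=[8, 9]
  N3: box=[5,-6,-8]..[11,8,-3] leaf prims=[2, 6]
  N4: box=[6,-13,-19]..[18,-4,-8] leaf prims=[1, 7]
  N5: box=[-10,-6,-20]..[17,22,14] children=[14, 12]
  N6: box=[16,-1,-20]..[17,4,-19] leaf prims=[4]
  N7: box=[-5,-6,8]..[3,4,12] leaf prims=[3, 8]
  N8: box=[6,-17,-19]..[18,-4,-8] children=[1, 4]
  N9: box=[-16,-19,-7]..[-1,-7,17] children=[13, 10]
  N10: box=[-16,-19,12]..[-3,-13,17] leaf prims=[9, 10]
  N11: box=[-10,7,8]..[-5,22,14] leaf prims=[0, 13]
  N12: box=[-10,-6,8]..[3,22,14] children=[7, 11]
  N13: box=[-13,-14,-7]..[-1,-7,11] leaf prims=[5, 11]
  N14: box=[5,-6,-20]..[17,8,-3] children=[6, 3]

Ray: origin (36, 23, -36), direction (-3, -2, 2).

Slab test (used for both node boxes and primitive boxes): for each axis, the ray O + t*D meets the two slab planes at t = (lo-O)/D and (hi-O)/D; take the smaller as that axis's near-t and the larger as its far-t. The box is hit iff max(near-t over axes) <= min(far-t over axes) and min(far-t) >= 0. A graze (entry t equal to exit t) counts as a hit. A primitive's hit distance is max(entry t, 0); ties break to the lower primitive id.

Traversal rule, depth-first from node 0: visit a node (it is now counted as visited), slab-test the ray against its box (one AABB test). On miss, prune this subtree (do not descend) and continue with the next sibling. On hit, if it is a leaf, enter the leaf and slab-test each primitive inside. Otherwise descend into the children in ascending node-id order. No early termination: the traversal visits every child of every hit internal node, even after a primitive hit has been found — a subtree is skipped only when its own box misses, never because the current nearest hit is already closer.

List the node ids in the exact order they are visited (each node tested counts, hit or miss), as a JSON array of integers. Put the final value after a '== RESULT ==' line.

Traverse from the root:
N0 x:[6,52/3] y:[1/2,21] z:[8,53/2] -> hit [8,52/3], descend [2, 5]
  N2 x:[6,52/3] y:[27/2,21] z:[17/2,53/2] -> hit [27/2,52/3], descend [8, 9]
    N8 x:[6,10] y:[27/2,20] z:[17/2,14] -> miss, prune
    N9 x:[37/3,52/3] y:[15,21] z:[29/2,53/2] -> hit [15,52/3], descend [10, 13]
      N10 x:[13,52/3] y:[18,21] z:[24,53/2] -> miss, prune
      N13 x:[37/3,49/3] y:[15,37/2] z:[29/2,47/2] -> hit [15,49/3] leaf, test {P5(miss), P11@t=15}
  N5 x:[19/3,46/3] y:[1/2,29/2] z:[8,25] -> hit [8,29/2], descend [12, 14]
    N12 x:[11,46/3] y:[1/2,29/2] z:[22,25] -> miss, prune
    N14 x:[19/3,31/3] y:[15/2,29/2] z:[8,33/2] -> hit [8,31/3], descend [3, 6]
      N3 x:[25/3,31/3] y:[15/2,29/2] z:[14,33/2] -> miss, prune
      N6 x:[19/3,20/3] y:[19/2,12] z:[8,17/2] -> miss, prune

order=[0, 2, 8, 9, 10, 13, 5, 12, 14, 3, 6]  |boxes|=11  |leaves|=1  hit=P11

== RESULT ==
[0, 2, 8, 9, 10, 13, 5, 12, 14, 3, 6]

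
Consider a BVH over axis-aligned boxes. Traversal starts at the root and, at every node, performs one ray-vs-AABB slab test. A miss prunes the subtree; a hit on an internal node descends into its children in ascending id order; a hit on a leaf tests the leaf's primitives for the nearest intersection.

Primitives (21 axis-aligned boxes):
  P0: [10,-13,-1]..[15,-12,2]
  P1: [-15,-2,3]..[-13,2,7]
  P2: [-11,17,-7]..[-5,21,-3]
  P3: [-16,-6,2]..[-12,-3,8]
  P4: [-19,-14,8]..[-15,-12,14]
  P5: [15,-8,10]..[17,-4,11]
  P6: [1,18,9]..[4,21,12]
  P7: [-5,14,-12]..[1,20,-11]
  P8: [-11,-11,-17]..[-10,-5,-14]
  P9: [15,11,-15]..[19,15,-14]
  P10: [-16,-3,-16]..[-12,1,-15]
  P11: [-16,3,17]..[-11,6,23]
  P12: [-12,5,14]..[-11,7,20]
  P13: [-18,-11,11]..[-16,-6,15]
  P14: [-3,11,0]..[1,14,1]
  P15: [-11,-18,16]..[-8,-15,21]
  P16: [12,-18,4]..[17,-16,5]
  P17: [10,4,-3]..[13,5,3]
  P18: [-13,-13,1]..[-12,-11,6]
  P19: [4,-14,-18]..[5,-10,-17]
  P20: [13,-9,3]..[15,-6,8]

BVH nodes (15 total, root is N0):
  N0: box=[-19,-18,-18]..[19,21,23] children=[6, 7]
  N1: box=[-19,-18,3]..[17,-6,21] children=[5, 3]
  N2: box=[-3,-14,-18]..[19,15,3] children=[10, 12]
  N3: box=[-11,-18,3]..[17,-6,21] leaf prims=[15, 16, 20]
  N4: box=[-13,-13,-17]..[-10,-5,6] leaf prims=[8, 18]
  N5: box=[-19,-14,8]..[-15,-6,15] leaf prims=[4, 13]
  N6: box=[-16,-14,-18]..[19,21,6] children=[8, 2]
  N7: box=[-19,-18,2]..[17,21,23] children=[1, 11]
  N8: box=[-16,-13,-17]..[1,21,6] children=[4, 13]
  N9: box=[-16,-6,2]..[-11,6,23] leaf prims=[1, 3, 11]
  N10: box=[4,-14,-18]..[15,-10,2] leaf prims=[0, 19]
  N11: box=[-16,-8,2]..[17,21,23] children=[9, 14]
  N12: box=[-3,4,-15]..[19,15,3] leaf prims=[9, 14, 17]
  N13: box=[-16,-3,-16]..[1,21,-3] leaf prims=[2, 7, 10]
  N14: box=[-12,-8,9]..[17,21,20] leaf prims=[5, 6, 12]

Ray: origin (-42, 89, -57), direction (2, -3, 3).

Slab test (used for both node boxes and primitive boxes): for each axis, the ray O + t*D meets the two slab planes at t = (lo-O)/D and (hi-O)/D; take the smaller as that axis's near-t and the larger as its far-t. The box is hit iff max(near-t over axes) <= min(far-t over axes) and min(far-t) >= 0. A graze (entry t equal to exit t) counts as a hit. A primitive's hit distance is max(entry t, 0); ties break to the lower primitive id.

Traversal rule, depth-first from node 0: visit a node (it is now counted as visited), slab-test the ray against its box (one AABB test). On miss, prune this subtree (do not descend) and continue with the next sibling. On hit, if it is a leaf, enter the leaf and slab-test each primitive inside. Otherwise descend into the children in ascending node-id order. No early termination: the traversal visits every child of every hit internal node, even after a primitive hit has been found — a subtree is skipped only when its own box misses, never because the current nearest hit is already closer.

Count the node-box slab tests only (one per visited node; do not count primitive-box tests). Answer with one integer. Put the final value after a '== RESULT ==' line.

Traverse from the root:
N0 x:[23/2,61/2] y:[68/3,107/3] z:[13,80/3] -> hit [68/3,80/3], descend [6, 7]
  N6 x:[13,61/2] y:[68/3,103/3] z:[13,21] -> miss, prune
  N7 x:[23/2,59/2] y:[68/3,107/3] z:[59/3,80/3] -> hit [68/3,80/3], descend [1, 11]
    N1 x:[23/2,59/2] y:[95/3,107/3] z:[20,26] -> miss, prune
    N11 x:[13,59/2] y:[68/3,97/3] z:[59/3,80/3] -> hit [68/3,80/3], descend [9, 14]
      N9 x:[13,31/2] y:[83/3,95/3] z:[59/3,80/3] -> miss, prune
      N14 x:[15,59/2] y:[68/3,97/3] z:[22,77/3] -> hit [68/3,77/3] leaf, test {P5(miss), P6@t=68/3, P12(miss)}

Visited [0, 6, 7, 1, 11, 9, 14]. Tests: 7 box, 1 leaf. Nearest: P6.

== RESULT ==
7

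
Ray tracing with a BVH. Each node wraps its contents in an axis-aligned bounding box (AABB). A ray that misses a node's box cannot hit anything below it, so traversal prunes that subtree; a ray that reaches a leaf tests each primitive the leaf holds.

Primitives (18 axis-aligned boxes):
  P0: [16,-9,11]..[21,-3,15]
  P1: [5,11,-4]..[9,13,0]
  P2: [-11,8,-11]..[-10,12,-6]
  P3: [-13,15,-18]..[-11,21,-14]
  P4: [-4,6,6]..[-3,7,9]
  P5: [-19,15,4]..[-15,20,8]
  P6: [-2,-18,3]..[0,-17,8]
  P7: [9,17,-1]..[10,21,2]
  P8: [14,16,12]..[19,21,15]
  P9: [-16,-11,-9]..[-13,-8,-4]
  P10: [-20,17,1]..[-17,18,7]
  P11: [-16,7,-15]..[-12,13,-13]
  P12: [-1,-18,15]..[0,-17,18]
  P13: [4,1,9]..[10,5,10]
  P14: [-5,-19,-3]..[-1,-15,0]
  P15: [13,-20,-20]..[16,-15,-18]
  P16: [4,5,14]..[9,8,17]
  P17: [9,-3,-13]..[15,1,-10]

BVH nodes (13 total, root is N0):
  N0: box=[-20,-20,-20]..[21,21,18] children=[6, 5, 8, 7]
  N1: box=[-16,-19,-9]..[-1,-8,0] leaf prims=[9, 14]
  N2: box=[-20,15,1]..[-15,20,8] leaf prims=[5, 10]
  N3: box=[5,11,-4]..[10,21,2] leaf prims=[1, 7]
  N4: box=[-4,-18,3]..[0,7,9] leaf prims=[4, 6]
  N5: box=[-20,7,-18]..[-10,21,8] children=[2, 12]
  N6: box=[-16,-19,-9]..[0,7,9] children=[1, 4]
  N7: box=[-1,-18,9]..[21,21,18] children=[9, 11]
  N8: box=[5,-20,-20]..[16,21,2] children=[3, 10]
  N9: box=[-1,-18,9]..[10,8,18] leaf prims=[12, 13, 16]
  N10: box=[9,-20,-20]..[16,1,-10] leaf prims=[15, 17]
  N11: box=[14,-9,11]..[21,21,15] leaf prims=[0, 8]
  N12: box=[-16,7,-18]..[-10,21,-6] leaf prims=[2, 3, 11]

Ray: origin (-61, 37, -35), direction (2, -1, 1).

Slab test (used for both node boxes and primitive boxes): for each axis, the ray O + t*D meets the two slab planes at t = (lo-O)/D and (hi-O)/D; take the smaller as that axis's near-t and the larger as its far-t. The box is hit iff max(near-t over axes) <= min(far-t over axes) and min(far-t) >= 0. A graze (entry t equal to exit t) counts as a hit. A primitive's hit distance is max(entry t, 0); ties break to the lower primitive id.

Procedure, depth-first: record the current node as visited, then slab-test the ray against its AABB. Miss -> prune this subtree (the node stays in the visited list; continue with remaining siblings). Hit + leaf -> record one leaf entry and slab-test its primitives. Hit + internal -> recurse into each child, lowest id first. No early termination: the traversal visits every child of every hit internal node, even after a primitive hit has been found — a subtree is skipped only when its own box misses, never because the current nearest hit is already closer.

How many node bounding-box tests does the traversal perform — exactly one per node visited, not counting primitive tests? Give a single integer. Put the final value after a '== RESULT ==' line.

Traverse from the root:
N0 x:[41/2,41] y:[16,57] z:[15,53] -> hit [41/2,41], descend [5, 6, 7, 8]
  N5 x:[41/2,51/2] y:[16,30] z:[17,43] -> hit [41/2,51/2], descend [2, 12]
    N2 x:[41/2,23] y:[17,22] z:[36,43] -> miss, prune
    N12 x:[45/2,51/2] y:[16,30] z:[17,29] -> hit [45/2,51/2] leaf, test {P2@t=25, P3(miss), P11(miss)}
  N6 x:[45/2,61/2] y:[30,56] z:[26,44] -> hit [30,61/2], descend [1, 4]
    N1 x:[45/2,30] y:[45,56] z:[26,35] -> miss, prune
    N4 x:[57/2,61/2] y:[30,55] z:[38,44] -> miss, prune
  N7 x:[30,41] y:[16,55] z:[44,53] -> miss, prune
  N8 x:[33,77/2] y:[16,57] z:[15,37] -> hit [33,37], descend [3, 10]
    N3 x:[33,71/2] y:[16,26] z:[31,37] -> miss, prune
    N10 x:[35,77/2] y:[36,57] z:[15,25] -> miss, prune

Visited [0, 5, 2, 12, 6, 1, 4, 7, 8, 3, 10]. Tests: 11 box, 1 leaf. Nearest: P2.

== RESULT ==
11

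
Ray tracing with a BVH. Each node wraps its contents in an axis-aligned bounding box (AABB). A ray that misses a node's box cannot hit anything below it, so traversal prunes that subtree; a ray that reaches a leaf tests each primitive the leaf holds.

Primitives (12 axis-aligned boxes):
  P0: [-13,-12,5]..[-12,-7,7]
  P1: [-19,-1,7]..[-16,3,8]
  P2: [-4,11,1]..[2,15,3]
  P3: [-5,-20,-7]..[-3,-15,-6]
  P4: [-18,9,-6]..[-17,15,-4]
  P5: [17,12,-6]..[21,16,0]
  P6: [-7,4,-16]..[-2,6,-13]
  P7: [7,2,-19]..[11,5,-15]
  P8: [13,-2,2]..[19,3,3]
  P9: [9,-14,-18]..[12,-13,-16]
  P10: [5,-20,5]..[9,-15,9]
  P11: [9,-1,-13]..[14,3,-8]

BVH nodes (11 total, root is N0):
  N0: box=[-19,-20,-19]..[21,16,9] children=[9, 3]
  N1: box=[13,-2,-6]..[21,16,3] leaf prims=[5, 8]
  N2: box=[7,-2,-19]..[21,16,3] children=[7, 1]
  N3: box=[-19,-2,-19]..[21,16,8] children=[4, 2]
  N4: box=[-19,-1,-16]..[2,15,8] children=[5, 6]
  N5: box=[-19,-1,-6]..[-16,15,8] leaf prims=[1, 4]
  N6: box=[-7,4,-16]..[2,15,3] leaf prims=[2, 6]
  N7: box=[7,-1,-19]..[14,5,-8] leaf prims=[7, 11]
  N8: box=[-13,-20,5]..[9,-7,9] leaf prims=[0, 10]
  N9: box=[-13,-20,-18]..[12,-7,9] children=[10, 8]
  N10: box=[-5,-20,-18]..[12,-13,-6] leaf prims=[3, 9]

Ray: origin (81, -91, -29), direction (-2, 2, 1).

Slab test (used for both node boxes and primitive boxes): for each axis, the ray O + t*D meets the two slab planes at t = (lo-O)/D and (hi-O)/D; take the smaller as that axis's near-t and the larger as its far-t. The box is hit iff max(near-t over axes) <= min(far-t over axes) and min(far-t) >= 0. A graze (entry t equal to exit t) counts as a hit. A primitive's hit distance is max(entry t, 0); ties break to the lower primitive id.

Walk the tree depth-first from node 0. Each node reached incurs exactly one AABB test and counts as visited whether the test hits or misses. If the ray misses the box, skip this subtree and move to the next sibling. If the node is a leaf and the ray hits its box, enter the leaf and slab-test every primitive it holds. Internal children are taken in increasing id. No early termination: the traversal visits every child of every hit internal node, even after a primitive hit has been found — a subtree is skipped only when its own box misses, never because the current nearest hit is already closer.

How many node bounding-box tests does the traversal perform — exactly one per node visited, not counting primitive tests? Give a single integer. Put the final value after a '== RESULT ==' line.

Traverse from the root:
N0 x:[30,50] y:[71/2,107/2] z:[10,38] -> hit [71/2,38], descend [3, 9]
  N3 x:[30,50] y:[89/2,107/2] z:[10,37] -> miss, prune
  N9 x:[69/2,47] y:[71/2,42] z:[11,38] -> hit [71/2,38], descend [8, 10]
    N8 x:[36,47] y:[71/2,42] z:[34,38] -> hit [36,38] leaf, test {P0(miss), P10@t=36}
    N10 x:[69/2,43] y:[71/2,39] z:[11,23] -> miss, prune

Visited [0, 3, 9, 8, 10]. Tests: 5 box, 1 leaf. Nearest: P10.

== RESULT ==
5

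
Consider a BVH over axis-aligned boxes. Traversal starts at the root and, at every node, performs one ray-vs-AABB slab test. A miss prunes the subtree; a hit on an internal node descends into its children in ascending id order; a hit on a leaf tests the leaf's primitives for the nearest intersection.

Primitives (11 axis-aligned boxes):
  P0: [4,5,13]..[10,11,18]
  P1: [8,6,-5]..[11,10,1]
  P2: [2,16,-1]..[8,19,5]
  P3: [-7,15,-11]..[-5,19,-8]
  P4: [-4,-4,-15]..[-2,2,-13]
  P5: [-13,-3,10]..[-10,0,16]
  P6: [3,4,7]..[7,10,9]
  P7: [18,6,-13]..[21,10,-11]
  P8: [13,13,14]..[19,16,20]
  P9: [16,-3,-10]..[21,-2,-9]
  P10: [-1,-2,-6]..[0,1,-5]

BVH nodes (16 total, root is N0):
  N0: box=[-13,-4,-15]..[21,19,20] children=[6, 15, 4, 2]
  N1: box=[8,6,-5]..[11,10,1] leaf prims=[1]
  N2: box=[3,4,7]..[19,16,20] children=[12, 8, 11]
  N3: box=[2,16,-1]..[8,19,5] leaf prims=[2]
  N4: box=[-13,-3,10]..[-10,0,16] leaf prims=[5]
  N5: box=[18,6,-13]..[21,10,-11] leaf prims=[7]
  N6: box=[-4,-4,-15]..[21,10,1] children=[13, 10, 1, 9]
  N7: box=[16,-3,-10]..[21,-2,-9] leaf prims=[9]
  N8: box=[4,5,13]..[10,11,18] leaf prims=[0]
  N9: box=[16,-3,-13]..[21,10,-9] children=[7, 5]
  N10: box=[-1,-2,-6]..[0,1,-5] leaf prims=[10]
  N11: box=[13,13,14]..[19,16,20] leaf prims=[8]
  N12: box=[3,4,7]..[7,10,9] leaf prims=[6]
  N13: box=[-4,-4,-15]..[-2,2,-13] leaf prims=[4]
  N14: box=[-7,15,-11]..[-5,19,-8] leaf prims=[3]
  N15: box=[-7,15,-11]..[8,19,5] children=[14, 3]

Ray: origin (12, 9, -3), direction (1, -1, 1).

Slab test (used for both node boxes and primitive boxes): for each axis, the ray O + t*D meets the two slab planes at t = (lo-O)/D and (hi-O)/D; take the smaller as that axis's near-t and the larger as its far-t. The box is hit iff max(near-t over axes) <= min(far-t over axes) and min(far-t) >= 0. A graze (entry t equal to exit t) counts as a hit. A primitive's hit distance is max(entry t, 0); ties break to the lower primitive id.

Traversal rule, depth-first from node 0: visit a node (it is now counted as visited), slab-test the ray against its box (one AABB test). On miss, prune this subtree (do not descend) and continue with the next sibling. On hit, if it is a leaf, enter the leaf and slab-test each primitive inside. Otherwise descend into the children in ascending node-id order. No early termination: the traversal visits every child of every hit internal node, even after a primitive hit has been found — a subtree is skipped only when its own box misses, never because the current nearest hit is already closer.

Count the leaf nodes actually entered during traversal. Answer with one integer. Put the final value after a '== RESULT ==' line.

Walk:
N0 x:[-25,9] y:[-10,13] z:[-12,23] -> hit [-10,9], descend [2, 4, 6, 15]
  N2 x:[-9,7] y:[-7,5] z:[10,23] -> miss, prune
  N4 x:[-25,-22] y:[9,12] z:[13,19] -> miss, prune
  N6 x:[-16,9] y:[-1,13] z:[-12,4] -> hit [-1,4], descend [1, 9, 10, 13]
    N1 x:[-4,-1] y:[-1,3] z:[-2,4] -> miss, prune
    N9 x:[4,9] y:[-1,12] z:[-10,-6] -> miss, prune
    N10 x:[-13,-12] y:[8,11] z:[-3,-2] -> miss, prune
    N13 x:[-16,-14] y:[7,13] z:[-12,-10] -> miss, prune
  N15 x:[-19,-4] y:[-10,-6] z:[-8,8] -> miss, prune

9 AABB tests over nodes [0, 2, 4, 6, 1, 9, 10, 13, 15]; 0 leaves entered; closest miss.

== RESULT ==
0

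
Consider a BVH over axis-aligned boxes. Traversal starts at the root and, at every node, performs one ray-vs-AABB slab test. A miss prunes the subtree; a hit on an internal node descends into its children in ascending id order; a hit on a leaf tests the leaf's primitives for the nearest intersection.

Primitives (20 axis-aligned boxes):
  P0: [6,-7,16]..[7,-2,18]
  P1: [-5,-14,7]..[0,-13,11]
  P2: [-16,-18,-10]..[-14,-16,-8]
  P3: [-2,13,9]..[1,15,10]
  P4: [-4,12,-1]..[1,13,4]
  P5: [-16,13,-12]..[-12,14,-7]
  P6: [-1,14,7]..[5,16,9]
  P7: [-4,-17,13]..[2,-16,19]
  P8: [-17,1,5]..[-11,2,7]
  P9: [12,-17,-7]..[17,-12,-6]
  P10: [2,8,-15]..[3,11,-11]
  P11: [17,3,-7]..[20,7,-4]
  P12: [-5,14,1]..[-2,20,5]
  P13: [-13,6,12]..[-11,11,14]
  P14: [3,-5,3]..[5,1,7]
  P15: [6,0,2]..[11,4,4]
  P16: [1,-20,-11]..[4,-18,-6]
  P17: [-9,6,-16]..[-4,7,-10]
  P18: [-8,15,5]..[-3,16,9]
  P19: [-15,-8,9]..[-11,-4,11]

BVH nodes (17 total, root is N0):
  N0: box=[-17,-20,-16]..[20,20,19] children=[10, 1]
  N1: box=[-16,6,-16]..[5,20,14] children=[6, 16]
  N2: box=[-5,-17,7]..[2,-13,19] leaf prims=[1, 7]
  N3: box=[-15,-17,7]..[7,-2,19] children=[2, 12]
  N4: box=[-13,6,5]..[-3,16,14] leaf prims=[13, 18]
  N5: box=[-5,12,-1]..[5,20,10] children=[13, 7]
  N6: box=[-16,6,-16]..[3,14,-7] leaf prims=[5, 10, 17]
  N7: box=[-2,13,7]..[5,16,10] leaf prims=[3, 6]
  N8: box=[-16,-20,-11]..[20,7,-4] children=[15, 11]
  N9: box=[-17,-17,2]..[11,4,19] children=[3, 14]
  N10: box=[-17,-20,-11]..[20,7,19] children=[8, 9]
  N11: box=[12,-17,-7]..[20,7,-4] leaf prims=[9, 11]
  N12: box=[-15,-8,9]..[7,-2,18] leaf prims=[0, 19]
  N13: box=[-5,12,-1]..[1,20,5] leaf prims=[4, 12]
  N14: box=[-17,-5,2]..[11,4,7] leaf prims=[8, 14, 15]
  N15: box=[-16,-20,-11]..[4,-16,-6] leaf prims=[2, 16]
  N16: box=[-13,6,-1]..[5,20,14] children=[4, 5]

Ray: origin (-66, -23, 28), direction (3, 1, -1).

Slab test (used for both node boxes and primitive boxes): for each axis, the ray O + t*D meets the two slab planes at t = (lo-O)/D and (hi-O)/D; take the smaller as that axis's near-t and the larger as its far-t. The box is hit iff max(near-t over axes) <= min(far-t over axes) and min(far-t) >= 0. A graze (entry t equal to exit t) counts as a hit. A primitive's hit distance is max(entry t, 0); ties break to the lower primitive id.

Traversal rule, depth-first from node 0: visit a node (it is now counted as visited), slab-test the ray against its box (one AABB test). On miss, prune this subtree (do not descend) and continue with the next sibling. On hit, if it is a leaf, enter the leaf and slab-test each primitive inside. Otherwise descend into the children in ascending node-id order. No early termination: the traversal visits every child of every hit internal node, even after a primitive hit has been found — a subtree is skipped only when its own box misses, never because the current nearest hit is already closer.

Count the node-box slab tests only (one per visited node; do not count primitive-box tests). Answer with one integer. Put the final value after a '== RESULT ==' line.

Walk:
N0 x:[49/3,86/3] y:[3,43] z:[9,44] -> hit [49/3,86/3], descend [1, 10]
  N1 x:[50/3,71/3] y:[29,43] z:[14,44] -> miss, prune
  N10 x:[49/3,86/3] y:[3,30] z:[9,39] -> hit [49/3,86/3], descend [8, 9]
    N8 x:[50/3,86/3] y:[3,30] z:[32,39] -> miss, prune
    N9 x:[49/3,77/3] y:[6,27] z:[9,26] -> hit [49/3,77/3], descend [3, 14]
      N3 x:[17,73/3] y:[6,21] z:[9,21] -> hit [17,21], descend [2, 12]
        N2 x:[61/3,68/3] y:[6,10] z:[9,21] -> miss, prune
        N12 x:[17,73/3] y:[15,21] z:[10,19] -> hit [17,19] leaf, test {P0(miss), P19@t=17}
      N14 x:[49/3,77/3] y:[18,27] z:[21,26] -> hit [21,77/3] leaf, test {P8(miss), P14@t=23, P15@t=24}

order=[0, 1, 10, 8, 9, 3, 2, 12, 14]  |boxes|=9  |leaves|=2  hit=P19

== RESULT ==
9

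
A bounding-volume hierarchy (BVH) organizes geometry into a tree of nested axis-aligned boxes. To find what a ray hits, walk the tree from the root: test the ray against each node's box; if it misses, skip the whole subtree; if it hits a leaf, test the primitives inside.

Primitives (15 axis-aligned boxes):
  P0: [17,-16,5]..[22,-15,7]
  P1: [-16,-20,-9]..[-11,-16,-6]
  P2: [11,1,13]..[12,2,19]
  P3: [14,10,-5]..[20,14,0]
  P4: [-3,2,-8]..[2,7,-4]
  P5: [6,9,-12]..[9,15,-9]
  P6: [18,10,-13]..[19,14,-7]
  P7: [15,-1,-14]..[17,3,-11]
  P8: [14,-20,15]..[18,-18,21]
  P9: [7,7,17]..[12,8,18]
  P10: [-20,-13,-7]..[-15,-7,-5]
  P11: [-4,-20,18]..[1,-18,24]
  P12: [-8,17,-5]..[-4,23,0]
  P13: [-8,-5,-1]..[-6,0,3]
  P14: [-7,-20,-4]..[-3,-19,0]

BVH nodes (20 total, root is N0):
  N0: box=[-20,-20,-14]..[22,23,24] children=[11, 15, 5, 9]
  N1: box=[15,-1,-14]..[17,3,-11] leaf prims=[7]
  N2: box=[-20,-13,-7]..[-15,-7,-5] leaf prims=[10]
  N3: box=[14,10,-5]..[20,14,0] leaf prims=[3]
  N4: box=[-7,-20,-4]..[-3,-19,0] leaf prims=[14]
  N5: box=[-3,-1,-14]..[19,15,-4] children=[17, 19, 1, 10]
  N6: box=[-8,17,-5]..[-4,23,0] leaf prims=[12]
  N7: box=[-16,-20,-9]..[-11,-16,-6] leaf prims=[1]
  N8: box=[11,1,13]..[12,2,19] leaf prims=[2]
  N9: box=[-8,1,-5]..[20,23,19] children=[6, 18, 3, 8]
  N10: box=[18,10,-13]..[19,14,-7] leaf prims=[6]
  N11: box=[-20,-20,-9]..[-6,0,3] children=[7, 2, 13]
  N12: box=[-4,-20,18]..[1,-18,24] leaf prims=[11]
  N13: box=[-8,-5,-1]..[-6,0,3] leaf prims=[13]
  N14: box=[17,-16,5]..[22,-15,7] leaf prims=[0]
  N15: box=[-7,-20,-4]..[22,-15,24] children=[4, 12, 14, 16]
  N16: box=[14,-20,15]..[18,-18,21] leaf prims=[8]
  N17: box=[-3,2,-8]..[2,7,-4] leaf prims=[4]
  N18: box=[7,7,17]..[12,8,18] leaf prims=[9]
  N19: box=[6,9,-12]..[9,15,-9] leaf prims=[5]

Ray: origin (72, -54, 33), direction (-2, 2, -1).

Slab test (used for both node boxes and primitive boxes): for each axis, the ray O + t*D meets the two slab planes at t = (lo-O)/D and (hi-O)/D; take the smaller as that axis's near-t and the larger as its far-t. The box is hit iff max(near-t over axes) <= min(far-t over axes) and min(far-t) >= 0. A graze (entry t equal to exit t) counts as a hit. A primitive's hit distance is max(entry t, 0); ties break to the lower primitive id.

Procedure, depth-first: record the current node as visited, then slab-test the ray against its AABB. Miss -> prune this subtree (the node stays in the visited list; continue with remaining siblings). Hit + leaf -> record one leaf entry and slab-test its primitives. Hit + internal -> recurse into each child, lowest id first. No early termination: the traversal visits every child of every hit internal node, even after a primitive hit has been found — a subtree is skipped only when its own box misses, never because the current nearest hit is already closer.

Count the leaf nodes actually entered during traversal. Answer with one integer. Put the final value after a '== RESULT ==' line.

Traverse from the root:
N0 x:[25,46] y:[17,77/2] z:[9,47] -> hit [25,77/2], descend [5, 9, 11, 15]
  N5 x:[53/2,75/2] y:[53/2,69/2] z:[37,47] -> miss, prune
  N9 x:[26,40] y:[55/2,77/2] z:[14,38] -> hit [55/2,38], descend [3, 6, 8, 18]
    N3 x:[26,29] y:[32,34] z:[33,38] -> miss, prune
    N6 x:[38,40] y:[71/2,77/2] z:[33,38] -> hit [38,38] leaf, test {P12@t=38}
    N8 x:[30,61/2] y:[55/2,28] z:[14,20] -> miss, prune
    N18 x:[30,65/2] y:[61/2,31] z:[15,16] -> miss, prune
  N11 x:[39,46] y:[17,27] z:[30,42] -> miss, prune
  N15 x:[25,79/2] y:[17,39/2] z:[9,37] -> miss, prune

9 AABB tests over nodes [0, 5, 9, 3, 6, 8, 18, 11, 15]; 1 leaf entered; closest P12.

== RESULT ==
1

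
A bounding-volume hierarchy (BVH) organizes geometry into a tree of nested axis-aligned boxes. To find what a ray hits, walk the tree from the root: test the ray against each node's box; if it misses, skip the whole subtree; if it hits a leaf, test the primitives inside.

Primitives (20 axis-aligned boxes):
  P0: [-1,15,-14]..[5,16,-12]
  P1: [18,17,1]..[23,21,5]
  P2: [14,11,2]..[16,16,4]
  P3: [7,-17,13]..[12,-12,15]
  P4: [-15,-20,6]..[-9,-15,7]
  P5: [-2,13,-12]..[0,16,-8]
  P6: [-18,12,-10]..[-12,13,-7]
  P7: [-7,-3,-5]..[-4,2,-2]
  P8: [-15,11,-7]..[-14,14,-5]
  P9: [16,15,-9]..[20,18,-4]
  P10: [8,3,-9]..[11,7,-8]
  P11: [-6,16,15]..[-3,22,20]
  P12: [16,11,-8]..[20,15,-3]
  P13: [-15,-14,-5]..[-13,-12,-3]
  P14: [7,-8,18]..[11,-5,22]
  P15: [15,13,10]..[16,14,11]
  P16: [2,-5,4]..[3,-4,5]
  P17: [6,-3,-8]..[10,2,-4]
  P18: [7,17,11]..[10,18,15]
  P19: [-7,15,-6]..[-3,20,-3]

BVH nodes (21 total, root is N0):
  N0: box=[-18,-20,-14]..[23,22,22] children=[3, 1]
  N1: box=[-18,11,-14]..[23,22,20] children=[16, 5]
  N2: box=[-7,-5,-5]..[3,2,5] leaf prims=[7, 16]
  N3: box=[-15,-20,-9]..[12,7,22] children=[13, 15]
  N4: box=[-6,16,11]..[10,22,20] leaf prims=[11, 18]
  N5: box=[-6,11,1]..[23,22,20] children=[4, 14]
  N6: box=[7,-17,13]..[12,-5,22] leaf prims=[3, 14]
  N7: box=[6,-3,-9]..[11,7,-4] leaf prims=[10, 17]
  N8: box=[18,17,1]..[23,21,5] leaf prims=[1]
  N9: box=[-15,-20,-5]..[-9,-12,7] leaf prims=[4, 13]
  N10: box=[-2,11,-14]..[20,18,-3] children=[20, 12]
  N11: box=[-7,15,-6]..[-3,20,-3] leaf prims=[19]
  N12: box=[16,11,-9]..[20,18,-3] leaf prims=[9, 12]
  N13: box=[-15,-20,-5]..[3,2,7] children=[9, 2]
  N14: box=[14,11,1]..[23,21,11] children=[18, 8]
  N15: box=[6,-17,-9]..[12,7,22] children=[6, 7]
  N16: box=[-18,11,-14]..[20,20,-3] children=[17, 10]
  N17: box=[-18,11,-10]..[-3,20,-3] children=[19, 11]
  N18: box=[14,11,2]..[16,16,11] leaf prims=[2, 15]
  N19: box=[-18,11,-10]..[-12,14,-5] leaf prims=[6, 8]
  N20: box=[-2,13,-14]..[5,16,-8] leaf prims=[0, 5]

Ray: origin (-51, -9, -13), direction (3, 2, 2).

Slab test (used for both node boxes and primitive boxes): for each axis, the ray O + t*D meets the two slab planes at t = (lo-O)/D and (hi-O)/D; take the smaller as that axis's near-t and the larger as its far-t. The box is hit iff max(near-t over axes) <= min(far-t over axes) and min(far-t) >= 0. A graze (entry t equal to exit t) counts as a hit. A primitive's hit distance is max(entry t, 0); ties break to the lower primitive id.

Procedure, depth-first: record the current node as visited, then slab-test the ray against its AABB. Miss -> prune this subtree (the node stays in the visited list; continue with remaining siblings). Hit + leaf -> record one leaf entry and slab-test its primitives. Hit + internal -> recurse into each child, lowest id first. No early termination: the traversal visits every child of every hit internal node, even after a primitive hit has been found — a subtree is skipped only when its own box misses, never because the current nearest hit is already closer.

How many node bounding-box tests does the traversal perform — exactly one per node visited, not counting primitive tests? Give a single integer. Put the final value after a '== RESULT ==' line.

Trace the traversal:
N0 x:[11,74/3] y:[-11/2,31/2] z:[-1/2,35/2] -> hit [11,31/2], descend [1, 3]
  N1 x:[11,74/3] y:[10,31/2] z:[-1/2,33/2] -> hit [11,31/2], descend [5, 16]
    N5 x:[15,74/3] y:[10,31/2] z:[7,33/2] -> hit [15,31/2], descend [4, 14]
      N4 x:[15,61/3] y:[25/2,31/2] z:[12,33/2] -> hit [15,31/2] leaf, test {P11@t=15, P18(miss)}
      N14 x:[65/3,74/3] y:[10,15] z:[7,12] -> miss, prune
    N16 x:[11,71/3] y:[10,29/2] z:[-1/2,5] -> miss, prune
  N3 x:[12,21] y:[-11/2,8] z:[2,35/2] -> miss, prune

7 AABB tests over nodes [0, 1, 5, 4, 14, 16, 3]; 1 leaf entered; closest P11.

== RESULT ==
7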